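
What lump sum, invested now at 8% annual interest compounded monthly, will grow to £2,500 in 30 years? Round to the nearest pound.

£229

Periodic rate = 8%/12 = 0.00666667; 360 periods.
P = 2,500/(1 + 0.08/12)^360 ≈ 2,500/10.93572966 ≈ 228.6084.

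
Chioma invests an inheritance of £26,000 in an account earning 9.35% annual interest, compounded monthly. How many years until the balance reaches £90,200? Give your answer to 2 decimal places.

(1 + 0.00779167)^(12t) = 90,200/26,000 = 3.4692.
12t·ln(1 + 0.00779167) = ln(3.4692); 12t = 1.2439/0.00776147 ≈ 160.2703.
t ≈ 13.3559 years.

13.36 years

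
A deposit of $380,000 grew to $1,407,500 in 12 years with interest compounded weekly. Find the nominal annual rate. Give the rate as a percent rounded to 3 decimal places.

The 624-period growth factor is 1,407,500/380,000 = 3.70395.
r/52 = 3.70395^(1/624) − 1 ≈ 0.0021006, so r ≈ 52·0.0021006 = 10.92312%.

10.923%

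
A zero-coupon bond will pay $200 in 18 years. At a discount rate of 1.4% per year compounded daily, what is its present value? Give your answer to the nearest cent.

Periodic rate = 1.4%/365 = 0.0000383562; 6570 periods.
P = 200/(1 + 0.014/365)^6570 ≈ 200/1.28658982 ≈ 155.4497.

$155.45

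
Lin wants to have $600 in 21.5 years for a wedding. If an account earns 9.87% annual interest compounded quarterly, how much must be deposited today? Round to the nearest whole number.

Periodic rate = 9.87%/4 = 0.024675; 86 periods.
P = 600/(1 + 0.024675)^86 ≈ 600/8.13594636 ≈ 73.7468.

$74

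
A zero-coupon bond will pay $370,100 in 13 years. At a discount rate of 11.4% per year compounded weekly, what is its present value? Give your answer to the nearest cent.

Periodic rate = 11.4%/52 = 0.00219231; 676 periods.
P = 370,100/(1 + 0.114/52)^676 ≈ 370,100/4.3946059586 ≈ 84,216.8794.

$84,216.88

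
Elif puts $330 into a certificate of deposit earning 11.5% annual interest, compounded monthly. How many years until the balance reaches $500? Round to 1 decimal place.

We need (1 + 0.00958333)^(12t) = 1.5152, so 12t = ln 1.5152 / ln 1.009583 ≈ 43.5656.
t ≈ 43.5656/12 = 3.6305 years.

3.6 years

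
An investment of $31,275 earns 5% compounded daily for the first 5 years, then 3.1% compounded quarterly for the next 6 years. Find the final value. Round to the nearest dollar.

$48,332

After 5 years at 5%: 31,275 × 1.2840034321 ≈ 40,157.2073.
Then 6 years at 3.1%: 40,157.2073 × 1.2035589418 ≈ 48,331.5660.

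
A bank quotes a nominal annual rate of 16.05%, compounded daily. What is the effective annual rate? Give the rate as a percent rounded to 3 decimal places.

17.406%

One year is 365 periods at 0.000439726 each: (1 + 0.000439726)^365 ≈ 1.174056.
EAR = 1.174056 − 1 ≈ 17.40564%.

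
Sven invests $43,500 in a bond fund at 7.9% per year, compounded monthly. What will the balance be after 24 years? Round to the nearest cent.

Growth factor = (1 + 0.079/12)^288 ≈ 6.61795398535.
A ≈ 43,500 × 6.61795398535 ≈ 287,880.9984.

$287,881.00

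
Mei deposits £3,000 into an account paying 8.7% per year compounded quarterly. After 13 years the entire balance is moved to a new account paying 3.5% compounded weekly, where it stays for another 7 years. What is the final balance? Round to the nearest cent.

£11,733.00

Phase 1: 3,000·(1 + 0.02175)^52 ≈ 9,184.2324.
Phase 2: 9,184.2324·(1 + 0.035/52)^364 ≈ 11,733.0041.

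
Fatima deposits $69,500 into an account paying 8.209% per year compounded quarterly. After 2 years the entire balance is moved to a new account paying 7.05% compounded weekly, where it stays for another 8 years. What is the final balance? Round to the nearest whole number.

$143,662

After 2 years at 8.209%: 69,500 × 1.1764695045 ≈ 81,764.6306.
Then 8 years at 7.05%: 81,764.6306 × 1.75701793746 ≈ 143,661.9225.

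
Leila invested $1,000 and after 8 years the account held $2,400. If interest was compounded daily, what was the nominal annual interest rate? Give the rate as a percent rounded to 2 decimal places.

10.94%

(1 + r/365)^2920 = 2,400/1,000 = 2.4.
1 + r/365 = 2.4^(1/2920) ≈ 1.0003, so r/365 ≈ 0.000299863.
r ≈ 365·0.000299863 = 10.94500%.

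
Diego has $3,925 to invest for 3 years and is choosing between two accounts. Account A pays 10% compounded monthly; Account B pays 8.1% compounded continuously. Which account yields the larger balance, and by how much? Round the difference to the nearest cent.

Account A growth factor: (1 + 0.1/12)^36 ≈ 1.348181842; balance ≈ 5,291.6137.
Account B growth factor: e^(0.081·3) = e^0.243 ≈ 1.275068624; balance ≈ 5,004.6443.
Account A is larger by 286.9694.

Account A, by $286.97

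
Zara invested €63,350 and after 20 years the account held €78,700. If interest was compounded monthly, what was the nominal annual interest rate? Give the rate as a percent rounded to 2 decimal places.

The 240-period growth factor is 78,700/63,350 = 1.2423.
r/12 = 1.2423^(1/240) − 1 ≈ 0.000904443, so r ≈ 12·0.000904443 = 1.08533%.

1.09%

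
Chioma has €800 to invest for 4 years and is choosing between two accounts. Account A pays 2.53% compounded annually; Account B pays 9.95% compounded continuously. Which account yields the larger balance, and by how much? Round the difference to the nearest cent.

Account B, by €306.99

A: (1 + 0.0253)^4 ≈ 1.10510573, so 800 × 1.10510573 ≈ 884.0846.
B: e^(0.0995·4) = e^0.398 ≈ 1.48884403, so 800 × 1.48884403 ≈ 1,191.0752.
Difference ≈ 306.9906 in favor of B.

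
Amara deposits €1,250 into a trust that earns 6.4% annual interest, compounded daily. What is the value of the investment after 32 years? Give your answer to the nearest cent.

Periodic rate = 6.4%/365 = 0.000175342; periods = 365·32 = 11680.
A = 1,250·(1 + 0.064/365)^11680 ≈ 1,250·7.750989172 ≈ 9,688.7365.

€9,688.74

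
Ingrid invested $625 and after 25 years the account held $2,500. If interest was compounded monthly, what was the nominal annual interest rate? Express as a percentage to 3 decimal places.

(1 + r/12)^300 = 2,500/625 = 4.
1 + r/12 = 4^(1/300) ≈ 1.004632, so r/12 ≈ 0.00463167.
r ≈ 12·0.00463167 = 5.55801%.

5.558%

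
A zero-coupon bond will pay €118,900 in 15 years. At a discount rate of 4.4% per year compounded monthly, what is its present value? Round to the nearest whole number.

Growth factor = (1 + 0.044/12)^180 ≈ 1.93245835157.
P = 118,900/1.93245835157 ≈ 61,527.8461.

€61,528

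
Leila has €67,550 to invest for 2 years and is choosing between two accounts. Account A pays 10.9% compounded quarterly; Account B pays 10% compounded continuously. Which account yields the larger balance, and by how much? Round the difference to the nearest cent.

A: (1 + 0.02725)^8 ≈ 1.2399643513, so 67,550 × 1.2399643513 ≈ 83,759.5919.
B: e^(0.1·2) = e^0.2 ≈ 1.2214027582, so 67,550 × 1.2214027582 ≈ 82,505.7563.
Difference ≈ 1,253.8356 in favor of A.

Account A, by €1,253.84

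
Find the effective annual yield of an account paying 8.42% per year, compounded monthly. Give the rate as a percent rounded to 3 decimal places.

EAR = (1 + 8.42%/12)^12 − 1 = (1 + 0.00701667)^12 − 1.
(1 + 0.00701667)^12 ≈ 1.087527, so EAR ≈ 8.75266%.

8.753%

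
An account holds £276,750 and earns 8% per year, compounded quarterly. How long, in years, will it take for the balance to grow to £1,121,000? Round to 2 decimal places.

We need (1 + 0.02)^(4t) = 4.0506, so 4t = ln 4.0506 / ln 1.02 ≈ 70.6402.
t ≈ 70.6402/4 = 17.6601 years.

17.66 years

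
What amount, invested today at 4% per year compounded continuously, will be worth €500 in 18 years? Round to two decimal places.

€243.38

P = A·e^(−rt) = 500·e^(−0.72).
e^(−0.72) ≈ 0.486752256, so P ≈ 243.3761.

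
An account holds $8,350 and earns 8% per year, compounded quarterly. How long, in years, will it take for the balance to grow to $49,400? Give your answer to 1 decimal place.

22.4 years

We need (1 + 0.02)^(4t) = 5.9162, so 4t = ln 5.9162 / ln 1.02 ≈ 89.7704.
t ≈ 89.7704/4 = 22.4426 years.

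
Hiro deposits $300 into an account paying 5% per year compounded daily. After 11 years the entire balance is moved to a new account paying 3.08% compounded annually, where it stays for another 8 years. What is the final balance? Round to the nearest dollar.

$663

After 11 years at 5%: 300 × 1.73318773 ≈ 519.9563.
Then 8 years at 3.08%: 519.9563 × 1.2746627 ≈ 662.7689.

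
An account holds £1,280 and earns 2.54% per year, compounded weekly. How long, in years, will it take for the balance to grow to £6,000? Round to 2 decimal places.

60.84 years

We need (1 + 0.000488462)^(52t) = 4.6875, so 52t = ln 4.6875 / ln 1.000488 ≈ 3163.5585.
t ≈ 3163.5585/52 = 60.8377 years.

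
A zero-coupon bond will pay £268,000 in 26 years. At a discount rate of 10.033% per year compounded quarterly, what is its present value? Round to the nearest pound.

Periodic rate = 10.033%/4 = 0.0250825; 104 periods.
P = 268,000/(1 + 0.0250825)^104 ≈ 268,000/13.1497415476 ≈ 20,380.6287.

£20,381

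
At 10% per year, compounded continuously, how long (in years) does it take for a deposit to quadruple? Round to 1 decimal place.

13.9 years

e^(0.1t) = 4, so 0.1t = ln 4 ≈ 1.3863.
t ≈ 1.3863/0.1 ≈ 13.8629.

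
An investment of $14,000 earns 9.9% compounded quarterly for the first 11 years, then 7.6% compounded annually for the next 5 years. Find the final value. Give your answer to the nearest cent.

Phase 1: 14,000·(1 + 0.02475)^44 ≈ 41,050.3461.
Phase 2: 41,050.3461·(1 + 0.076)^5 ≈ 59,207.6985.

$59,207.70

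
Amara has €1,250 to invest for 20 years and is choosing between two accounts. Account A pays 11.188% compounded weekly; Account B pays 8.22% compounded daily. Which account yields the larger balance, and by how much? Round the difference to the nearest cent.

Account A growth factor: (1 + 0.11188/52)^1040 ≈ 9.3483168019; balance ≈ 11,685.3960.
Account B growth factor: (1 + 0.0822/365)^7300 ≈ 5.174873575; balance ≈ 6,468.5920.
Account A is larger by 5,216.8040.

Account A, by €5,216.80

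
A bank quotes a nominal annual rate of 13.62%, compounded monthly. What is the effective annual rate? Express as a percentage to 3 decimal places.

EAR = (1 + 13.62%/12)^12 − 1 = (1 + 0.01135)^12 − 1.
(1 + 0.01135)^12 ≈ 1.145032, so EAR ≈ 14.50323%.

14.503%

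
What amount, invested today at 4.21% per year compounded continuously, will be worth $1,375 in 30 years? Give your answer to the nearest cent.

P = A·e^(−rt) = 1,375·e^(−1.263).
e^(−1.263) ≈ 0.2828043396, so P ≈ 388.8560.

$388.86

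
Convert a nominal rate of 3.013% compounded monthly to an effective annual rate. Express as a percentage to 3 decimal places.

One year is 12 periods at 0.00251083 each: (1 + 0.00251083)^12 ≈ 1.03055.
EAR = 1.03055 − 1 ≈ 3.05496%.

3.055%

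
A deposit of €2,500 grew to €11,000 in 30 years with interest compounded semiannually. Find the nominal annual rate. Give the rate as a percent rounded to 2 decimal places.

(1 + r/2)^60 = 11,000/2,500 = 4.4.
1 + r/2 = 4.4^(1/60) ≈ 1.025001, so r/2 ≈ 0.0250008.
r ≈ 2·0.0250008 = 5.00016%.

5.00%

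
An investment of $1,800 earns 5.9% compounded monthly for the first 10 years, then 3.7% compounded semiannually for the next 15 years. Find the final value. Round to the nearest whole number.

$5,620

After 10 years at 5.9%: 1,800 × 1.80138231 ≈ 3,242.4882.
Then 15 years at 3.7%: 3,242.4882 × 1.733129442 ≈ 5,619.6517.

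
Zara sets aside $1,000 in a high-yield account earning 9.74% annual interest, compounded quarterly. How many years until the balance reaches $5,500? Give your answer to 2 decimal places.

We need (1 + 0.02435)^(4t) = 5.5, so 4t = ln 5.5 / ln 1.02435 ≈ 70.8591.
t ≈ 70.8591/4 = 17.7148 years.

17.71 years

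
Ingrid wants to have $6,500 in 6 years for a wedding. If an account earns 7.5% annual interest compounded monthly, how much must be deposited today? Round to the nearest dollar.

Periodic rate = 7.5%/12 = 0.00625; 72 periods.
P = 6,500/(1 + 0.00625)^72 ≈ 6,500/1.56611743 ≈ 4,150.3912.

$4,150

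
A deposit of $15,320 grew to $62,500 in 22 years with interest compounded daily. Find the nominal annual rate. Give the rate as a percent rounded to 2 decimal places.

6.39%

(1 + r/365)^8030 = 62,500/15,320 = 4.07963.
1 + r/365 = 4.07963^(1/8030) ≈ 1.000175, so r/365 ≈ 0.00017511.
r ≈ 365·0.00017511 = 6.39150%.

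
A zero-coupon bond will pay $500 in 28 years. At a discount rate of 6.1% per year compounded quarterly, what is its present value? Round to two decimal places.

$91.79

Growth factor = (1 + 0.01525)^112 ≈ 5.44723102.
P = 500/5.44723102 ≈ 91.7898.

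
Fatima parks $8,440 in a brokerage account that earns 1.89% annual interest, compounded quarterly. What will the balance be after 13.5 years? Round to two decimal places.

Growth factor = (1 + 0.004725)^54 ≈ 1.2898798832.
A ≈ 8,440 × 1.2898798832 ≈ 10,886.5862.

$10,886.59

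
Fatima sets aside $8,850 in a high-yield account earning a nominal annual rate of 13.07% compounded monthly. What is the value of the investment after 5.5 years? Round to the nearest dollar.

Periodic rate = 13.07%/12 = 0.0108917; periods = 12·5.5 = 66.
A = 8,850·(1 + 0.1307/12)^66 ≈ 8,850·2.0441119847 ≈ 18,090.3911.

$18,090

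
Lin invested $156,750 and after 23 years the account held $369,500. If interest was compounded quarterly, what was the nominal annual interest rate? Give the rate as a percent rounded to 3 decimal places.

3.746%

The 92-period growth factor is 369,500/156,750 = 2.35726.
r/4 = 2.35726^(1/92) − 1 ≈ 0.00936421, so r ≈ 4·0.00936421 = 3.74568%.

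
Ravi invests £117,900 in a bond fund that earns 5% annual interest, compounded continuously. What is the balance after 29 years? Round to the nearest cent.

£502,621.20

A = P·e^(rt) = 117,900·e^(0.05·29) = 117,900·e^1.45.
e^1.45 ≈ 4.26311451517, so A ≈ 502,621.2013.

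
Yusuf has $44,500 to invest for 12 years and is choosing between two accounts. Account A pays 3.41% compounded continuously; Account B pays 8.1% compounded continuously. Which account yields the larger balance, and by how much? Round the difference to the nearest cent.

Account B, by $50,623.77

Account A growth factor: e^(0.0341·12) = e^0.4092 ≈ 1.5056128129; balance ≈ 66,999.7702.
Account B growth factor: e^(0.081·12) = e^0.972 ≈ 2.64322562768; balance ≈ 117,623.5404.
Account B is larger by 50,623.7703.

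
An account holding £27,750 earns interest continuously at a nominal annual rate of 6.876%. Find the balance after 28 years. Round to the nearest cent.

£190,283.65

A = P·e^(rt) = 27,750·e^(0.06876·28) = 27,750·e^1.92528.
e^1.92528 ≈ 6.85706837627, so A ≈ 190,283.6474.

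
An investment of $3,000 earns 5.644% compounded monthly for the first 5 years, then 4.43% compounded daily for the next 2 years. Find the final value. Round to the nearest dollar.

$4,344

After 5 years at 5.644%: 3,000 × 1.325166926 ≈ 3,975.5008.
Then 2 years at 4.43%: 3,975.5008 × 1.092637637 ≈ 4,343.7818.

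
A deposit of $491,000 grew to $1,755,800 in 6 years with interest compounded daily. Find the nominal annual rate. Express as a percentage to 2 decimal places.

(1 + r/365)^2190 = 1,755,800/491,000 = 3.57597.
1 + r/365 = 3.57597^(1/2190) ≈ 1.000582, so r/365 ≈ 0.000582012.
r ≈ 365·0.000582012 = 21.24344%.

21.24%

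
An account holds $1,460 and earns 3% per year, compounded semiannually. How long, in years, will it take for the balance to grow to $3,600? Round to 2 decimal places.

(1 + 0.015)^(2t) = 3,600/1,460 = 2.4658.
2t·ln(1 + 0.015) = ln(2.4658); 2t = 0.9025/0.0148886 ≈ 60.6166.
t ≈ 30.3083 years.

30.31 years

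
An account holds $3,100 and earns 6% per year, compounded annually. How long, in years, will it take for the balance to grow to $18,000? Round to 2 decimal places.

We need (1 + 0.06)^t = 5.8065, so t = ln 5.8065 / ln 1.06 ≈ 30.1871.

30.19 years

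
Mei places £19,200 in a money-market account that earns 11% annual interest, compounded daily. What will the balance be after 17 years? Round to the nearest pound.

Periodic rate = 11%/365 = 0.00030137; periods = 365·17 = 6205.
A = 19,200·(1 + 0.11/365)^6205 ≈ 19,200·6.48646874649 ≈ 124,540.1999.

£124,540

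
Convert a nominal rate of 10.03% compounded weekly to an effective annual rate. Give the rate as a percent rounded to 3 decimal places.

One year is 52 periods at 0.00192885 each: (1 + 0.00192885)^52 ≈ 1.105396.
EAR = 1.105396 − 1 ≈ 10.53957%.

10.540%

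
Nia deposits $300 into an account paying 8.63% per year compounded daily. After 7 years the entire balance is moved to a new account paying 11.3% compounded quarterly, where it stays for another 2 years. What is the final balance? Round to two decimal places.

Phase 1: 300·(1 + 0.0863/365)^2555 ≈ 548.8423.
Phase 2: 548.8423·(1 + 0.02825)^8 ≈ 685.8629.

$685.86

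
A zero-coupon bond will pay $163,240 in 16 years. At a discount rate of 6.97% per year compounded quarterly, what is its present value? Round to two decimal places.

$54,034.69

Growth factor = (1 + 0.017425)^64 ≈ 3.02102215133.
P = 163,240/3.02102215133 ≈ 54,034.6915.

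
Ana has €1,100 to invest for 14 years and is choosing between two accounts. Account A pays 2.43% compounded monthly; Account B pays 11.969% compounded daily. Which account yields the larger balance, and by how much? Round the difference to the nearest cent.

A: (1 + 0.002025)^168 ≈ 1.404745309, so 1,100 × 1.404745309 ≈ 1,545.2198.
B: (1 + 0.11969/365)^5110 ≈ 5.340852694, so 1,100 × 5.340852694 ≈ 5,874.9380.
Difference ≈ 4,329.7181 in favor of B.

Account B, by €4,329.72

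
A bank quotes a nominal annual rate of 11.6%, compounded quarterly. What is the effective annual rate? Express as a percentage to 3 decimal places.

EAR = (1 + 11.6%/4)^4 − 1 = (1 + 0.029)^4 − 1.
(1 + 0.029)^4 ≈ 1.121144, so EAR ≈ 12.11443%.

12.114%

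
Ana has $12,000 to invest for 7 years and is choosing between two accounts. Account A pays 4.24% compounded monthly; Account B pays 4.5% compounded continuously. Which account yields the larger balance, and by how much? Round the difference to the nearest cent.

Account B, by $305.00

Account A growth factor: (1 + 0.0424/12)^84 ≈ 1.3448424723; balance ≈ 16,138.1097.
Account B growth factor: e^(0.045·7) = e^0.315 ≈ 1.370259311; balance ≈ 16,443.1117.
Account B is larger by 305.0021.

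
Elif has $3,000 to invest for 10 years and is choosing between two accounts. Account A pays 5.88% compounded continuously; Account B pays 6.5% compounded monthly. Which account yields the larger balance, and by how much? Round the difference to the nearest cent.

Account B, by $335.40

Account A growth factor: e^(0.0588·10) = e^0.588 ≈ 1.800384044; balance ≈ 5,401.1521.
Account B growth factor: (1 + 0.065/12)^120 ≈ 1.912183752; balance ≈ 5,736.5513.
Account B is larger by 335.3991.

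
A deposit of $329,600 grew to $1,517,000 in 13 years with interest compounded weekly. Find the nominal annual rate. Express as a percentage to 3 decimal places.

11.756%

The 676-period growth factor is 1,517,000/329,600 = 4.60255.
r/52 = 4.60255^(1/676) − 1 ≈ 0.00226085, so r ≈ 52·0.00226085 = 11.75643%.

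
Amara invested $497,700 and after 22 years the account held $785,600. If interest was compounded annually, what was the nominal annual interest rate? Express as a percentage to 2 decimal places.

2.10%

(1 + r)^22 = 785,600/497,700 = 1.57846.
1 + r = 1.57846^(1/22) ≈ 1.020964, so r ≈ 0.0209645.
r ≈ 2.09645%.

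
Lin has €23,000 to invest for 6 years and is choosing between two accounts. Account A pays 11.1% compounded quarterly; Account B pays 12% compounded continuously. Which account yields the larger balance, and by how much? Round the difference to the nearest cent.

Account B, by €2,888.29

Account A growth factor: (1 + 0.02775)^24 ≈ 1.9288553095; balance ≈ 44,363.6721.
Account B growth factor: e^(0.12·6) = e^0.72 ≈ 2.0544332106; balance ≈ 47,251.9638.
Account B is larger by 2,888.2917.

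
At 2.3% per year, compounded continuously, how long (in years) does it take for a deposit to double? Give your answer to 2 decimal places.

30.14 years

e^(0.023t) = 2, so 0.023t = ln 2 ≈ 0.69315.
t ≈ 0.69315/0.023 ≈ 30.1368.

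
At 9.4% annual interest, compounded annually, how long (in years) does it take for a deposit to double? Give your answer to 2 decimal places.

7.72 years

(1 + 0.094)^t = 2.
t = ln 2 / ln(1 + 0.094) ≈ 0.69315/0.0898407 ≈ 7.7153.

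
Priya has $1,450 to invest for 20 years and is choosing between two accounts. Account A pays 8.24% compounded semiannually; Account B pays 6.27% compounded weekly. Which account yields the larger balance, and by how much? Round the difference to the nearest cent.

Account A, by $2,212.67

A: (1 + 0.0412)^40 ≈ 5.027665522, so 1,450 × 5.027665522 ≈ 7,290.1150.
B: (1 + 0.0627/52)^1040 ≈ 3.501686081, so 1,450 × 3.501686081 ≈ 5,077.4448.
Difference ≈ 2,212.6702 in favor of A.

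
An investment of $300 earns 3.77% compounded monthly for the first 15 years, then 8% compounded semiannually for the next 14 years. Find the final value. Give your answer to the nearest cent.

After 15 years at 3.77%: 300 × 1.758767975 ≈ 527.6304.
Then 14 years at 8%: 527.6304 × 2.998703319 ≈ 1,582.2070.

$1,582.21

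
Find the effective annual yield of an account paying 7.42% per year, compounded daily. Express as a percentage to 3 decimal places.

EAR = (1 + 7.42%/365)^365 − 1 = (1 + 0.000203288)^365 − 1.
(1 + 0.000203288)^365 ≈ 1.077014, so EAR ≈ 7.70141%.

7.701%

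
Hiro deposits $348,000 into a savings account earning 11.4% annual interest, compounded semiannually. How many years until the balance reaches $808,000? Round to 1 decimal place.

7.6 years

(1 + 0.057)^(2t) = 808,000/348,000 = 2.3218.
2t·ln(1 + 0.057) = ln(2.3218); 2t = 0.84236/0.0554347 ≈ 15.1955.
t ≈ 7.5978 years.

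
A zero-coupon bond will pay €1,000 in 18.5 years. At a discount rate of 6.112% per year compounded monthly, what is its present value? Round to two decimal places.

Growth factor = (1 + 0.06112/12)^222 ≈ 3.08900852.
P = 1,000/3.08900852 ≈ 323.7285.

€323.73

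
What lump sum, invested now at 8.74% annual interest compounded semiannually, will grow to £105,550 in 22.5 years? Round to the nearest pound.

Growth factor = (1 + 0.0437)^45 ≈ 6.85339488378.
P = 105,550/6.85339488378 ≈ 15,401.1263.

£15,401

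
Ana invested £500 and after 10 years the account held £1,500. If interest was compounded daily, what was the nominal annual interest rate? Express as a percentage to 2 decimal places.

(1 + r/365)^3650 = 1,500/500 = 3.
1 + r/365 = 3^(1/3650) ≈ 1.000301, so r/365 ≈ 0.000301035.
r ≈ 365·0.000301035 = 10.98778%.

10.99%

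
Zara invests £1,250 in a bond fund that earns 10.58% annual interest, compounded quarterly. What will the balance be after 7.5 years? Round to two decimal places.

Periodic rate = 10.58%/4 = 0.02645; periods = 4·7.5 = 30.
A = 1,250·(1 + 0.02645)^30 ≈ 1,250·2.188436611 ≈ 2,735.5458.

£2,735.55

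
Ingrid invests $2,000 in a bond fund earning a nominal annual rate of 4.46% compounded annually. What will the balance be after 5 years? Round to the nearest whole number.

$2,488

Growth factor = (1 + 0.0446)^5 ≈ 1.243798726.
A ≈ 2,000 × 1.243798726 ≈ 2,487.5975.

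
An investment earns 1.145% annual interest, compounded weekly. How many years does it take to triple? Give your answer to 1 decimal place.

(1 + 0.000220192)^(52t) = 3.
52t = ln 3 / ln(1 + 0.000220192) ≈ 1.0986/0.000220168 ≈ 4989.8802.
t ≈ 95.9592.

96.0 years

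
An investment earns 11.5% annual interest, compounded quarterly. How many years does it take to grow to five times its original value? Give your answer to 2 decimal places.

14.20 years

(1 + 0.02875)^(4t) = 5.
4t = ln 5 / ln(1 + 0.02875) ≈ 1.6094/0.0283445 ≈ 56.7814.
t ≈ 14.1953.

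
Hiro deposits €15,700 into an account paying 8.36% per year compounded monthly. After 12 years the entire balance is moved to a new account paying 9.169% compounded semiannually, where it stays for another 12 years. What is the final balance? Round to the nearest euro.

€125,109

After 12 years at 8.36%: 15,700 × 2.71752534236 ≈ 42,665.1479.
Then 12 years at 9.169%: 42,665.1479 × 2.93234987451 ≈ 125,109.1410.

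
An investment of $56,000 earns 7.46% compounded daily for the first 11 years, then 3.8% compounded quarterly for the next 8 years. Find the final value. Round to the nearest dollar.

$172,161

Phase 1: 56,000·(1 + 0.0746/365)^4015 ≈ 127,213.6356.
Phase 2: 127,213.6356·(1 + 0.0095)^32 ≈ 172,161.4887.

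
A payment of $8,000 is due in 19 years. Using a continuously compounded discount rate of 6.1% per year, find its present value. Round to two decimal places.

P = A·e^(−rt) = 8,000·e^(−1.159).
e^(−1.159) ≈ 0.3137998239, so P ≈ 2,510.3986.

$2,510.40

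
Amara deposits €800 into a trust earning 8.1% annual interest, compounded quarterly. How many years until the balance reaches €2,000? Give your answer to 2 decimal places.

(1 + 0.02025)^(4t) = 2,000/800 = 2.5.
4t·ln(1 + 0.02025) = ln(2.5); 4t = 0.91629/0.0200477 ≈ 45.7055.
t ≈ 11.4264 years.

11.43 years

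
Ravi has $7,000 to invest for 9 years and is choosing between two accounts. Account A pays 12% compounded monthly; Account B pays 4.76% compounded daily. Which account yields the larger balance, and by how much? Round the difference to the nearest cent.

Account A, by $9,759.18

Account A growth factor: (1 + 0.01)^108 ≈ 2.9289257927; balance ≈ 20,502.4805.
Account B growth factor: (1 + 0.0476/365)^3285 ≈ 1.5347570093; balance ≈ 10,743.2991.
Account A is larger by 9,759.1815.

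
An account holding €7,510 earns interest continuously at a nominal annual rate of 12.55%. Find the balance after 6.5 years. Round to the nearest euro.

€16,979

A = P·e^(rt) = 7,510·e^(0.1255·6.5) = 7,510·e^0.81575.
e^0.81575 ≈ 2.2608706897, so A ≈ 16,979.1389.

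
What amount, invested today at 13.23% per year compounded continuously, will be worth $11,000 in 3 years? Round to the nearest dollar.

$7,396

P = A·e^(−rt) = 11,000·e^(−0.3969).
e^(−0.3969) ≈ 0.6724012624, so P ≈ 7,396.4139.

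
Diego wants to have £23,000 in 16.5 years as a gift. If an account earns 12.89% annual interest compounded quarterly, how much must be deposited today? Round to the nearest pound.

£2,835

Periodic rate = 12.89%/4 = 0.032225; 66 periods.
P = 23,000/(1 + 0.032225)^66 ≈ 23,000/8.1116393936 ≈ 2,835.4318.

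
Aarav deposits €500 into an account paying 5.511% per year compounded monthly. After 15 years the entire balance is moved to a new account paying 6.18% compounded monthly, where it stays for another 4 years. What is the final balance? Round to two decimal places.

After 15 years at 5.511%: 500 × 2.281327697 ≈ 1,140.6638.
Then 4 years at 6.18%: 1,140.6638 × 1.279623171 ≈ 1,459.6199.

€1,459.62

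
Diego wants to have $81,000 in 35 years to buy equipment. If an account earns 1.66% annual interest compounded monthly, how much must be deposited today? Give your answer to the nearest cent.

$45,324.63

Periodic rate = 1.66%/12 = 0.00138333; 420 periods.
P = 81,000/(1 + 0.0166/12)^420 ≈ 81,000/1.7871077159 ≈ 45,324.6322.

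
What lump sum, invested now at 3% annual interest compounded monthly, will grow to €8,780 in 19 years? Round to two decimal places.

€4,968.85

Growth factor = (1 + 0.0025)^228 ≈ 1.767009704.
P = 8,780/1.767009704 ≈ 4,968.8465.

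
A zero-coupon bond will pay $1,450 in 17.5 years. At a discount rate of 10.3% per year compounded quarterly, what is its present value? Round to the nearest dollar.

Growth factor = (1 + 0.02575)^70 ≈ 5.927980887.
P = 1,450/5.927980887 ≈ 244.6027.

$245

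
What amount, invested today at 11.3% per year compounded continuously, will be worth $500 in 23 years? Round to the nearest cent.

P = A·e^(−rt) = 500·e^(−2.599).
e^(−2.599) ≈ 0.0743478889, so P ≈ 37.1739.

$37.17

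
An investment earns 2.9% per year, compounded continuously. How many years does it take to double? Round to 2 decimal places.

e^(0.029t) = 2, so 0.029t = ln 2 ≈ 0.69315.
t ≈ 0.69315/0.029 ≈ 23.9016.

23.90 years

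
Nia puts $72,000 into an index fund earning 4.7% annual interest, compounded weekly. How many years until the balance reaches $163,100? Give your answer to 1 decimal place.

17.4 years

(1 + 0.000903846)^(52t) = 163,100/72,000 = 2.2653.
52t·ln(1 + 0.000903846) = ln(2.2653); 52t = 0.8177/0.000903438 ≈ 905.0953.
t ≈ 17.4057 years.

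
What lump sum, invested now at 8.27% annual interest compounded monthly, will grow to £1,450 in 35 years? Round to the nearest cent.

£81.02

Growth factor = (1 + 0.0827/12)^420 ≈ 17.89589979.
P = 1,450/17.89589979 ≈ 81.0241.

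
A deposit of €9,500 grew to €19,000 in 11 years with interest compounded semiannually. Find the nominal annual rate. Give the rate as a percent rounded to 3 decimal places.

6.402%

The 22-period growth factor is 19,000/9,500 = 2.
r/2 = 2^(1/22) − 1 ≈ 0.0320083, so r ≈ 2·0.0320083 = 6.40166%.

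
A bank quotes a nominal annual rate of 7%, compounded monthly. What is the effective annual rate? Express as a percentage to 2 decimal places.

7.23%

EAR = (1 + 7%/12)^12 − 1 = (1 + 0.00583333)^12 − 1.
(1 + 0.00583333)^12 ≈ 1.07229, so EAR ≈ 7.22901%.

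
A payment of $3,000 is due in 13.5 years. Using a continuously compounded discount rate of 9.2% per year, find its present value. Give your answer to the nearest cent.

$866.42

P = A·e^(−rt) = 3,000·e^(−1.242).
e^(−1.242) ≈ 0.2888060279, so P ≈ 866.4181.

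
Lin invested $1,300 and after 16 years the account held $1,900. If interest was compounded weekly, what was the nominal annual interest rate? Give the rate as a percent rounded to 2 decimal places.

2.37%

The 832-period growth factor is 1,900/1,300 = 1.46154.
r/52 = 1.46154^(1/832) − 1 ≈ 0.000456221, so r ≈ 52·0.000456221 = 2.37235%.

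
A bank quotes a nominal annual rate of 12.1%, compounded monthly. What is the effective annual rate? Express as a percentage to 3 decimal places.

12.794%

EAR = (1 + 12.1%/12)^12 − 1 = (1 + 0.0100833)^12 − 1.
(1 + 0.0100833)^12 ≈ 1.127941, so EAR ≈ 12.79412%.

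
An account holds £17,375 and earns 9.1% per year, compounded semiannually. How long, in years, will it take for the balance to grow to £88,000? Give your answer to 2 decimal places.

18.23 years

We need (1 + 0.0455)^(2t) = 5.0647, so 2t = ln 5.0647 / ln 1.0455 ≈ 36.4602.
t ≈ 36.4602/2 = 18.2301 years.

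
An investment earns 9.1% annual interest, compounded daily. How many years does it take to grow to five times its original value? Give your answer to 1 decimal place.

(1 + 0.000249315)^(365t) = 5.
365t = ln 5 / ln(1 + 0.000249315) ≈ 1.6094/0.000249284 ≈ 6456.2425.
t ≈ 17.6883.

17.7 years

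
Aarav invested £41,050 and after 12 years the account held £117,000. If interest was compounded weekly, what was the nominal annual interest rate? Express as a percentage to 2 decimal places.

8.74%

(1 + r/52)^624 = 117,000/41,050 = 2.85018.
1 + r/52 = 2.85018^(1/624) ≈ 1.00168, so r/52 ≈ 0.00167991.
r ≈ 52·0.00167991 = 8.73552%.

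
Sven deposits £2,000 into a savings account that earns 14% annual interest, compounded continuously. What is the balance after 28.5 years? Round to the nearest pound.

A = P·e^(rt) = 2,000·e^(0.14·28.5) = 2,000·e^3.99.
e^3.99 ≈ 54.0548893633, so A ≈ 108,109.7787.

£108,110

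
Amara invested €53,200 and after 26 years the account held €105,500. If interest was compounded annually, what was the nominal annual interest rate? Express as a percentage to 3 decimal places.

The 26-period growth factor is 105,500/53,200 = 1.98308.
r = 1.98308^(1/26) − 1 ≈ 0.0266826, i.e. 2.66826%.

2.668%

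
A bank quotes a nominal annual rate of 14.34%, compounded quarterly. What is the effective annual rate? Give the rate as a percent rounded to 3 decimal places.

One year is 4 periods at 0.03585 each: (1 + 0.03585)^4 ≈ 1.151297.
EAR = 1.151297 − 1 ≈ 15.12973%.

15.130%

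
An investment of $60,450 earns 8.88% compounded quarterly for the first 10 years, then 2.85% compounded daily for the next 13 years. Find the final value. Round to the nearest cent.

Phase 1: 60,450·(1 + 0.0222)^40 ≈ 145,489.4057.
Phase 2: 145,489.4057·(1 + 0.0285/365)^4745 ≈ 210,732.3421.

$210,732.34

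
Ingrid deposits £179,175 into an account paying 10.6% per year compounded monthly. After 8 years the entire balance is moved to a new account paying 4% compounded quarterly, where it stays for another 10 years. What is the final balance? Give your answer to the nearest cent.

£620,578.93

After 8 years at 10.6%: 179,175 × 2.32629431188 ≈ 416,813.7833.
Then 10 years at 4%: 416,813.7833 × 1.48886373359 ≈ 620,578.9257.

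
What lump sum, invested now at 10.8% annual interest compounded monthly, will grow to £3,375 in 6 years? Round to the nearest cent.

Growth factor = (1 + 0.009)^72 ≈ 1.906180266.
P = 3,375/1.906180266 ≈ 1,770.5566.

£1,770.56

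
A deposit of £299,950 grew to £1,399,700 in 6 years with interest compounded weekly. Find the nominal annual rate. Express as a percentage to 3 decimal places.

The 312-period growth factor is 1,399,700/299,950 = 4.66644.
r/52 = 4.66644^(1/312) − 1 ≈ 0.00494938, so r ≈ 52·0.00494938 = 25.73677%.

25.737%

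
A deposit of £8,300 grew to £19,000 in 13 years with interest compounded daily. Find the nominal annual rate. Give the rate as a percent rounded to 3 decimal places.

(1 + r/365)^4745 = 19,000/8,300 = 2.28916.
1 + r/365 = 2.28916^(1/4745) ≈ 1.000175, so r/365 ≈ 0.000174553.
r ≈ 365·0.000174553 = 6.37120%.

6.371%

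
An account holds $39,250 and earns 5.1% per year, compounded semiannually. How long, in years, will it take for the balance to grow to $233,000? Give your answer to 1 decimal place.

(1 + 0.0255)^(2t) = 233,000/39,250 = 5.9363.
2t·ln(1 + 0.0255) = ln(5.9363); 2t = 1.7811/0.0251803 ≈ 70.7334.
t ≈ 35.3667 years.

35.4 years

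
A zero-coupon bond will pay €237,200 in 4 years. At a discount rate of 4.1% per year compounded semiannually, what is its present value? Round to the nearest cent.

€201,655.75

Growth factor = (1 + 0.0205)^8 ≈ 1.17626201454.
P = 237,200/1.17626201454 ≈ 201,655.7511.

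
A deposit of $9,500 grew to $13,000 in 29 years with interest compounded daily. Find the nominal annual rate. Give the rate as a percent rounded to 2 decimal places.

(1 + r/365)^10585 = 13,000/9,500 = 1.36842.
1 + r/365 = 1.36842^(1/10585) ≈ 1.00003, so r/365 ≈ 0.0000296327.
r ≈ 365·0.0000296327 = 1.08159%.

1.08%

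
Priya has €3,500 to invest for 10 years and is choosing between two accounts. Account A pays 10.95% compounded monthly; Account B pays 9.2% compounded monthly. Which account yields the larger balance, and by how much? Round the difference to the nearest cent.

Account A, by €1,658.56

A: (1 + 0.009125)^120 ≈ 2.9743759371, so 3,500 × 2.9743759371 ≈ 10,410.3158.
B: (1 + 0.092/12)^120 ≈ 2.500501359, so 3,500 × 2.500501359 ≈ 8,751.7548.
Difference ≈ 1,658.5610 in favor of A.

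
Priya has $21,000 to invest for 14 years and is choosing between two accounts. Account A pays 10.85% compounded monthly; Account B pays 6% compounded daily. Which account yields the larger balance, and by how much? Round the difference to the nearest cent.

Account A, by $46,627.88

A: (1 + 0.1085/12)^168 ≈ 4.536582472, so 21,000 × 4.536582472 ≈ 95,268.2319.
B: (1 + 0.06/365)^5110 ≈ 2.3162070753, so 21,000 × 2.3162070753 ≈ 48,640.3486.
Difference ≈ 46,627.8833 in favor of A.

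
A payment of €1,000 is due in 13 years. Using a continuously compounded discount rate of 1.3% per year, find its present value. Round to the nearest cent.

€844.51

P = A·e^(−rt) = 1,000·e^(−0.169).
e^(−0.169) ≈ 0.844508903, so P ≈ 844.5089.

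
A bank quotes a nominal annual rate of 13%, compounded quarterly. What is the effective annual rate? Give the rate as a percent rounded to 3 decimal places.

13.648%

EAR = (1 + 13%/4)^4 − 1 = (1 + 0.0325)^4 − 1.
(1 + 0.0325)^4 ≈ 1.136476, so EAR ≈ 13.64759%.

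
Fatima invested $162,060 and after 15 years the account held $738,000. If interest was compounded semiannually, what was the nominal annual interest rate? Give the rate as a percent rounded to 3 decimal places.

The 30-period growth factor is 738,000/162,060 = 4.55387.
r/2 = 4.55387^(1/30) − 1 ≈ 0.0518311, so r ≈ 2·0.0518311 = 10.36622%.

10.366%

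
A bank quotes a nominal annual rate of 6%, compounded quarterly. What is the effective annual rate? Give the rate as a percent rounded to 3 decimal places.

6.136%

One year is 4 periods at 0.015 each: (1 + 0.015)^4 ≈ 1.061364.
EAR = 1.061364 − 1 ≈ 6.13636%.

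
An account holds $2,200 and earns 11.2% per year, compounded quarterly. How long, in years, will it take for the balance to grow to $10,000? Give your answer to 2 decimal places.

13.71 years

We need (1 + 0.028)^(4t) = 4.5455, so 4t = ln 4.5455 / ln 1.028 ≈ 54.8296.
t ≈ 54.8296/4 = 13.7074 years.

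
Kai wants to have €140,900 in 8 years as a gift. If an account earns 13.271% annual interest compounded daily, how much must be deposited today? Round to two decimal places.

€48,743.09

Periodic rate = 13.271%/365 = 0.000363589; 2920 periods.
P = 140,900/(1 + 0.13271/365)^2920 ≈ 140,900/2.89066632885 ≈ 48,743.0869.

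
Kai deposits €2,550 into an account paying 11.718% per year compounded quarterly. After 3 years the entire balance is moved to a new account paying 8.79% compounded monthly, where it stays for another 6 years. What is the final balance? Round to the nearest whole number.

Phase 1: 2,550·(1 + 0.029295)^12 ≈ 3,605.9403.
Phase 2: 3,605.9403·(1 + 0.007325)^72 ≈ 6,098.6069.

€6,099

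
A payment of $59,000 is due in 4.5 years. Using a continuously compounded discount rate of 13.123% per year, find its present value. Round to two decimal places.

P = A·e^(−rt) = 59,000·e^(−0.590535).
e^(−0.590535) ≈ 0.55403079895, so P ≈ 32,687.8171.

$32,687.82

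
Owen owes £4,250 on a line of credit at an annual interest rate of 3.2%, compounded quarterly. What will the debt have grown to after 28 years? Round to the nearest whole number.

£10,375

Growth factor = (1 + 0.008)^112 ≈ 2.4410664188.
A ≈ 4,250 × 2.4410664188 ≈ 10,374.5323.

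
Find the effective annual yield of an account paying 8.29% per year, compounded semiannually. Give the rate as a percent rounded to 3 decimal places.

EAR = (1 + 8.29%/2)^2 − 1 = (1 + 0.04145)^2 − 1.
(1 + 0.04145)^2 ≈ 1.084618, so EAR ≈ 8.46181%.

8.462%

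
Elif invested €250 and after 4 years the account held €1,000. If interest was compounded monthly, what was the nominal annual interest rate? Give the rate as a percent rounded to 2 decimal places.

35.16%

(1 + r/12)^48 = 1,000/250 = 4.
1 + r/12 = 4^(1/48) ≈ 1.029302, so r/12 ≈ 0.0293022.
r ≈ 12·0.0293022 = 35.16268%.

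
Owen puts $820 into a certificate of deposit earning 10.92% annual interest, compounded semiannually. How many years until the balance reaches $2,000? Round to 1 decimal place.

(1 + 0.0546)^(2t) = 2,000/820 = 2.439.
2t·ln(1 + 0.0546) = ln(2.439); 2t = 0.8916/0.0531615 ≈ 16.7715.
t ≈ 8.3857 years.

8.4 years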